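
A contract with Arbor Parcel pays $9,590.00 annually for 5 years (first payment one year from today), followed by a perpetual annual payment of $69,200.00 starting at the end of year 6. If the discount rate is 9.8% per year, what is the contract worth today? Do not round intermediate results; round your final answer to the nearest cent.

$478994.35

PV of 5-year annuity: $9,590.00 × [1 − (1+0.098)^−5] / 0.098 = 36540.15238
Perpetuity value at year 5: $69,200.00 / 0.098 = 706122.44898
PV of perpetuity: 706122.44898 / (1+0.098)^5 = 442454.19612
Total PV = 36540.15238 + 442454.19612 = 478994.34850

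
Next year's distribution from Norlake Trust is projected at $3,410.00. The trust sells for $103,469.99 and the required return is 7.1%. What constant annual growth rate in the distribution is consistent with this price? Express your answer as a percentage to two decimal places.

P = D₁/(r−g) ⇒ g = r − D₁/P = 0.071 − $3,410.00/$103,469.99 = 0.038044

3.80%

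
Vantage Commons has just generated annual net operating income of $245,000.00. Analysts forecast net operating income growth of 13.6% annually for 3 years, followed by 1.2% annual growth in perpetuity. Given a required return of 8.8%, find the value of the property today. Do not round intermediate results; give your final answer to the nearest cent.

$4515263.33

D_1 = 278320.00000
D_2 = 316171.52000
D_3 = 359170.84672
Terminal value at year 3: TV = D_3×(1+g_2)/(r−g_2) = 363480.89688/0.076 = 4782643.38001
P_0 = D_1/(1+r)^1 + D_2/(1+r)^2 + D_3/(1+r)^3 + TV/(1+r)^3
    = 255808.82353 + 267094.50692 + 278878.08811 + 3713481.91007 = 4515263.32863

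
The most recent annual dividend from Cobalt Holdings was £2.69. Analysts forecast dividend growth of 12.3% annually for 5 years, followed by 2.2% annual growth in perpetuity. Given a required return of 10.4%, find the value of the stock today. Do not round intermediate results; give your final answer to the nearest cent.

£50.67

D_1 = 3.02087
D_2 = 3.39244
D_3 = 3.80971
D_4 = 4.27830
D_5 = 4.80453
Terminal value at year 5: TV = D_5×(1+g_2)/(r−g_2) = 4.91023/0.082 = 59.88087
P_0 = D_1/(1+r)^1 + D_2/(1+r)^2 + D_3/(1+r)^3 + D_4/(1+r)^4 + D_5/(1+r)^5 + TV/(1+r)^5
    = 2.73630 + 2.78339 + 2.83129 + 2.88002 + 2.92958 + 36.51260 = 50.67317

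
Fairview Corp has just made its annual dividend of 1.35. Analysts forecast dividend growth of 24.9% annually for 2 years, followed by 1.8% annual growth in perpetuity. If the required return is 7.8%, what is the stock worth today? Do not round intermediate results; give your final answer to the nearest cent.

34.12

D_1 = 1.68615
D_2 = 2.10600
Terminal value at year 2: TV = D_2×(1+g_2)/(r−g_2) = 2.14391/0.06 = 35.73182
P_0 = D_1/(1+r)^1 + D_2/(1+r)^2 + TV/(1+r)^2
    = 1.56415 + 1.81226 + 30.74806 = 34.12446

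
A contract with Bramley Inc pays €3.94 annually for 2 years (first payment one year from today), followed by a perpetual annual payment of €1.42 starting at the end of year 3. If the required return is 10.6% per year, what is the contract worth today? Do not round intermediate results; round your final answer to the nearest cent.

PV of 2-year annuity: €3.94 × [1 − (1+0.106)^−2] / 0.106 = 6.78335
Perpetuity value at year 2: €1.42 / 0.106 = 13.39623
PV of perpetuity: 13.39623 / (1+0.106)^2 = 10.95147
Total PV = 6.78335 + 10.95147 = 17.73482

€17.73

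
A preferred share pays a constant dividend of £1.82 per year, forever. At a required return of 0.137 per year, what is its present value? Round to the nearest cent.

Level perpetuity: PV = C / r = £1.82 / 0.137 = £13.28

£13.28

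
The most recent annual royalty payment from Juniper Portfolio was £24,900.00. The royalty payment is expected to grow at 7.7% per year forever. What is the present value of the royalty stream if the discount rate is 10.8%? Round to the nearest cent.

D₁ = D₀ × (1 + g) = £24,900.00 × 1.077 = £26,817.3000
Growing perpetuity: P = D₁ / (r − g) = £26,817.3000 / (0.108 − 0.077) = £865,074.19

£865074.19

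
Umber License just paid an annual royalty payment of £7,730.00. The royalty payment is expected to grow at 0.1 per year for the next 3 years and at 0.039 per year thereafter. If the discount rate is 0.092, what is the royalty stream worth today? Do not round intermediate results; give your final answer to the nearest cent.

£178423.56

D_1 = 8503.00000
D_2 = 9353.30000
D_3 = 10288.63000
Terminal value at year 3: TV = D_3×(1+g_2)/(r−g_2) = 10689.88657/0.053 = 201695.97302
P_0 = D_1/(1+r)^1 + D_2/(1+r)^2 + D_3/(1+r)^3 + TV/(1+r)^3
    = 7786.63004 + 7843.67495 + 7901.13777 + 154892.11582 = 178423.55856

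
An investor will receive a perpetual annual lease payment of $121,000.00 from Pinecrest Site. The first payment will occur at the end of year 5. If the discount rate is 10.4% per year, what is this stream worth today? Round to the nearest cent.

Value at end of year 4: C / r = $121,000.00 / 0.104 = $1,163,461.5385
Discount to today: PV = $1,163,461.5385 / (1 + 0.104)^4 = $1,163,461.5385 / 1.485512 = $783,205.52

$783205.52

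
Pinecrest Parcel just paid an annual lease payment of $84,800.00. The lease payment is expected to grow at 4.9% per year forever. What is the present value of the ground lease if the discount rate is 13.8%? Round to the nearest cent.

$999496.63

D₁ = D₀ × (1 + g) = $84,800.00 × 1.049 = $88,955.2000
Growing perpetuity: P = D₁ / (r − g) = $88,955.2000 / (0.138 − 0.049) = $999,496.63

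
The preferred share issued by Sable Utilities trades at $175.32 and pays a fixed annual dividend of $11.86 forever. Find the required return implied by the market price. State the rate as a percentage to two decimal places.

6.76%

P = C/r ⇒ r = C/P = $11.86/$175.32 = 0.067648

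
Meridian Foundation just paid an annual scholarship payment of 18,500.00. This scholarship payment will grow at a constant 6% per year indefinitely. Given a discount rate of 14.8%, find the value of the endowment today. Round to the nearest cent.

222840.91

D₁ = D₀ × (1 + g) = 18,500.00 × 1.06 = 19,610.0000
Growing perpetuity: P = D₁ / (r − g) = 19,610.0000 / (0.148 − 0.06) = 222,840.91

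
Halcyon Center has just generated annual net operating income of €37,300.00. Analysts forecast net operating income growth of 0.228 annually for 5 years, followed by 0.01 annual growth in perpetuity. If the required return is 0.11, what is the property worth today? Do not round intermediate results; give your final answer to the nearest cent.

D_1 = 45804.40000
D_2 = 56247.80320
D_3 = 69072.30233
D_4 = 84820.78726
D_5 = 104159.92676
Terminal value at year 5: TV = D_5×(1+g_2)/(r−g_2) = 105201.52602/0.1 = 1052015.26024
P_0 = D_1/(1+r)^1 + D_2/(1+r)^2 + D_3/(1+r)^3 + D_4/(1+r)^4 + D_5/(1+r)^5 + TV/(1+r)^5
    = 41265.22523 + 45651.97890 + 50505.07215 + 55874.07982 + 61813.84686 + 624319.85333 = 879430.05628

€879430.06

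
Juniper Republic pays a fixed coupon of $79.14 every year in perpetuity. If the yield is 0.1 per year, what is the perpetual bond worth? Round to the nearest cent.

$791.40

Level perpetuity: PV = C / r = $79.14 / 0.1 = $791.40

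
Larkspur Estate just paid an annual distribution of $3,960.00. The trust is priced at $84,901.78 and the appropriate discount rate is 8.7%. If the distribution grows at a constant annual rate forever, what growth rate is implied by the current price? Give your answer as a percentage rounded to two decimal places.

P = D₀(1+g)/(r−g) ⇒ P(r−g) = D₀(1+g) ⇒ g(P+D₀) = P·r − D₀
g = (P·r − D₀)/(P + D₀) = ($84,901.78×0.087 − $3,960.00) / ($84,901.78 + $3,960.00) = 0.038559

3.86%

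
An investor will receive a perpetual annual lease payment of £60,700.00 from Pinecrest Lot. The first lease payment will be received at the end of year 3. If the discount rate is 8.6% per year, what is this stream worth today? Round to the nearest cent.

Value at end of year 2: C / r = £60,700.00 / 0.086 = £705,813.9535
Discount to today: PV = £705,813.9535 / (1 + 0.086)^2 = £705,813.9535 / 1.179396 = £598,453.75

£598453.75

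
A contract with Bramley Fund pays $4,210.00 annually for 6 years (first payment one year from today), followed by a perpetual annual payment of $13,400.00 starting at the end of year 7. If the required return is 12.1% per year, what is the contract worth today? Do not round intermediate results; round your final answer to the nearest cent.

$73066.74

PV of 6-year annuity: $4,210.00 × [1 − (1+0.121)^−6] / 0.121 = 17260.11321
Perpetuity value at year 6: $13,400.00 / 0.121 = 110743.80165
PV of perpetuity: 110743.80165 / (1+0.121)^6 = 55806.62421
Total PV = 17260.11321 + 55806.62421 = 73066.73742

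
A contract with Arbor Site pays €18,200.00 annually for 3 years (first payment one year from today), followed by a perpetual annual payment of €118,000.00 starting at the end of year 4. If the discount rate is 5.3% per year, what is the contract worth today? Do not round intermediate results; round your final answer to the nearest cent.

€1956155.54

PV of 3-year annuity: €18,200.00 × [1 − (1+0.053)^−3] / 0.053 = 49285.81083
Perpetuity value at year 3: €118,000.00 / 0.053 = 2226415.09434
PV of perpetuity: 2226415.09434 / (1+0.053)^3 = 1906869.72744
Total PV = 49285.81083 + 1906869.72744 = 1956155.53827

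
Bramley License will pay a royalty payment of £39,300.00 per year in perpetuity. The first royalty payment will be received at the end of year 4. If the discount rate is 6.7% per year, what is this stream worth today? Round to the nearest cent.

Value at end of year 3: C / r = £39,300.00 / 0.067 = £586,567.1642
Discount to today: PV = £586,567.1642 / (1 + 0.067)^3 = £586,567.1642 / 1.214768 = £482,863.62

£482863.62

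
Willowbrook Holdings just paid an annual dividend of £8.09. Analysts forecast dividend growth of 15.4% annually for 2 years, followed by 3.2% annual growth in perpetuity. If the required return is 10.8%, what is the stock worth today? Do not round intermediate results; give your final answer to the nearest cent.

D_1 = 9.33586
D_2 = 10.77358
Terminal value at year 2: TV = D_2×(1+g_2)/(r−g_2) = 11.11834/0.076 = 146.29391
P_0 = D_1/(1+r)^1 + D_2/(1+r)^2 + TV/(1+r)^2
    = 8.42587 + 8.77568 + 119.16445 = 136.36600

£136.37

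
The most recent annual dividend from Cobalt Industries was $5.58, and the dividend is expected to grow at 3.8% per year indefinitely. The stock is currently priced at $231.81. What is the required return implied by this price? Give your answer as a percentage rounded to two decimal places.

D₁ = $5.58 × 1.038 = $5.7920
P = D₁/(r − g) ⇒ r = D₁/P + g = $5.7920/$231.81 + 0.038 = 0.024986 + 0.038 = 0.062986

6.30%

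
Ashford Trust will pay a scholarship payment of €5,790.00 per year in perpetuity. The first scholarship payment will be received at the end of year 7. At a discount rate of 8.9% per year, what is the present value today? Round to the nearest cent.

€39005.09

Value at end of year 6: C / r = €5,790.00 / 0.089 = €65,056.1798
Discount to today: PV = €65,056.1798 / (1 + 0.089)^6 = €65,056.1798 / 1.667890 = €39,005.09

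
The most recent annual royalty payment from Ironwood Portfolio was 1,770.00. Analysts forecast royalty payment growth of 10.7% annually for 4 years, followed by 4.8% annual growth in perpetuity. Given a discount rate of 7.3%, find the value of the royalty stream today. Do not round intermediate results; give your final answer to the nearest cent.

91718.28

D_1 = 1959.39000
D_2 = 2169.04473
D_3 = 2401.13252
D_4 = 2658.05370
Terminal value at year 4: TV = D_4×(1+g_2)/(r−g_2) = 2785.64027/0.025 = 111425.61091
P_0 = D_1/(1+r)^1 + D_2/(1+r)^2 + D_3/(1+r)^3 + D_4/(1+r)^4 + TV/(1+r)^4
    = 1826.08574 + 1883.94866 + 1943.64508 + 2005.23309 + 84059.37101 = 91718.28358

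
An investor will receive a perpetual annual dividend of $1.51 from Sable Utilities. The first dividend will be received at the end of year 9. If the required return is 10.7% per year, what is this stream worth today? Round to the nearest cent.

Value at end of year 8: C / r = $1.51 / 0.107 = $14.1121
Discount to today: PV = $14.1121 / (1 + 0.107)^8 = $14.1121 / 2.255179 = $6.26

$6.26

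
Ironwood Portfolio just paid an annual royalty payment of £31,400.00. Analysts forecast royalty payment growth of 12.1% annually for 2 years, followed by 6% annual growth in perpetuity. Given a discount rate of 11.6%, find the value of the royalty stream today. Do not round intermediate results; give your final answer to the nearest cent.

£662917.53

D_1 = 35199.40000
D_2 = 39458.52740
Terminal value at year 2: TV = D_2×(1+g_2)/(r−g_2) = 41826.03904/0.056 = 746893.55436
P_0 = D_1/(1+r)^1 + D_2/(1+r)^2 + TV/(1+r)^2
    = 31540.68100 + 31681.99230 + 599694.85422 = 662917.52752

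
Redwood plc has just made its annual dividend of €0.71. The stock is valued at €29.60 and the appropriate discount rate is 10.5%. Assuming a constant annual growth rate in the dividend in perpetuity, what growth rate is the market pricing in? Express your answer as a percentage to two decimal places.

P = D₀(1+g)/(r−g) ⇒ P(r−g) = D₀(1+g) ⇒ g(P+D₀) = P·r − D₀
g = (P·r − D₀)/(P + D₀) = (€29.60×0.105 − €0.71) / (€29.60 + €0.71) = 0.079116

7.91%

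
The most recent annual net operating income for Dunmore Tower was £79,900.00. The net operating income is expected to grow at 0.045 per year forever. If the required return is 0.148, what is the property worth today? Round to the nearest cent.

D₁ = D₀ × (1 + g) = £79,900.00 × 1.045 = £83,495.5000
Growing perpetuity: P = D₁ / (r − g) = £83,495.5000 / (0.148 − 0.045) = £810,635.92

£810635.92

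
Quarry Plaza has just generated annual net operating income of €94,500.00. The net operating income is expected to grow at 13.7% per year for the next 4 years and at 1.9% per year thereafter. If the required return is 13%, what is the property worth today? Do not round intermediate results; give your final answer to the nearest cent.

D_1 = 107446.50000
D_2 = 122166.67050
D_3 = 138903.50436
D_4 = 157933.28446
Terminal value at year 4: TV = D_4×(1+g_2)/(r−g_2) = 160934.01686/0.111 = 1449856.00775
P_0 = D_1/(1+r)^1 + D_2/(1+r)^2 + D_3/(1+r)^3 + D_4/(1+r)^4 + TV/(1+r)^4
    = 95085.39823 + 95674.42282 + 96267.09624 + 96863.44108 + 889223.84199 = 1273114.20036

€1273114.20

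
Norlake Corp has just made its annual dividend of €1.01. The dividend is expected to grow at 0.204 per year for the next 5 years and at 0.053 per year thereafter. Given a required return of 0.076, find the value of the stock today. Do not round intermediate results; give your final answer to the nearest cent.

€88.28

D_1 = 1.21604
D_2 = 1.46411
D_3 = 1.76279
D_4 = 2.12240
D_5 = 2.55537
Terminal value at year 5: TV = D_5×(1+g_2)/(r−g_2) = 2.69080/0.023 = 116.99151
P_0 = D_1/(1+r)^1 + D_2/(1+r)^2 + D_3/(1+r)^3 + D_4/(1+r)^4 + D_5/(1+r)^5 + TV/(1+r)^5
    = 1.13015 + 1.26459 + 1.41502 + 1.58335 + 1.77171 + 81.11347 = 88.27830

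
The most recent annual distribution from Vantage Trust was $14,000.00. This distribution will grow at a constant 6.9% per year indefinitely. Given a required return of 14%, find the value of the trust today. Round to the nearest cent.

$210788.73

D₁ = D₀ × (1 + g) = $14,000.00 × 1.069 = $14,966.0000
Growing perpetuity: P = D₁ / (r − g) = $14,966.0000 / (0.14 − 0.069) = $210,788.73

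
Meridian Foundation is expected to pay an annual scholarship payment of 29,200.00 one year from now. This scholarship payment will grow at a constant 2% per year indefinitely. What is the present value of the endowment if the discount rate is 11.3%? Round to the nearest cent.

Growing perpetuity: P = D₁ / (r − g) = 29,200.0000 / (0.113 − 0.02) = 313,978.49

313978.49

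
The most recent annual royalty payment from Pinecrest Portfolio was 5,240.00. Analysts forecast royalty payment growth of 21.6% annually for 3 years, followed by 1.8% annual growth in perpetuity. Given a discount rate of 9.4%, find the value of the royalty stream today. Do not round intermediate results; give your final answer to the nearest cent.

D_1 = 6371.84000
D_2 = 7748.15744
D_3 = 9421.75945
Terminal value at year 3: TV = D_3×(1+g_2)/(r−g_2) = 9591.35112/0.076 = 126201.98838
P_0 = D_1/(1+r)^1 + D_2/(1+r)^2 + D_3/(1+r)^3 + TV/(1+r)^3
    = 5824.35101 + 6473.86730 + 7195.81593 + 96386.06081 = 115880.09505

115880.10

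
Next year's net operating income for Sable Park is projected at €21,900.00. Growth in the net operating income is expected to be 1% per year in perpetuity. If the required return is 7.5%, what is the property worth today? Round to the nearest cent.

€336923.08

Growing perpetuity: P = D₁ / (r − g) = €21,900.0000 / (0.075 − 0.01) = €336,923.08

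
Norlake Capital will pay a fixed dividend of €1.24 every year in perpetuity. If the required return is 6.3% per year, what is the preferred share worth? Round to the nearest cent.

€19.68

Level perpetuity: PV = C / r = €1.24 / 0.063 = €19.68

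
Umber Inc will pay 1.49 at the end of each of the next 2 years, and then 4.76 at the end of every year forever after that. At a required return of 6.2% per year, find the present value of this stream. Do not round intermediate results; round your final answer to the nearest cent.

PV of 2-year annuity: 1.49 × [1 − (1+0.062)^−2] / 0.062 = 2.72412
Perpetuity value at year 2: 4.76 / 0.062 = 76.77419
PV of perpetuity: 76.77419 / (1+0.062)^2 = 68.07164
Total PV = 2.72412 + 68.07164 = 70.79576

70.80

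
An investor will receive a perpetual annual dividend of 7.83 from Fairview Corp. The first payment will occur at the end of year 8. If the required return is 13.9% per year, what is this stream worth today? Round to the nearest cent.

22.65

Value at end of year 7: C / r = 7.83 / 0.139 = 56.3309
Discount to today: PV = 56.3309 / (1 + 0.139)^7 = 56.3309 / 2.486944 = 22.65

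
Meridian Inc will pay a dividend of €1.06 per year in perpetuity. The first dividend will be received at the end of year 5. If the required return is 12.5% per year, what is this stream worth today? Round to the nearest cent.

Value at end of year 4: C / r = €1.06 / 0.125 = €8.4800
Discount to today: PV = €8.4800 / (1 + 0.125)^4 = €8.4800 / 1.601807 = €5.29

€5.29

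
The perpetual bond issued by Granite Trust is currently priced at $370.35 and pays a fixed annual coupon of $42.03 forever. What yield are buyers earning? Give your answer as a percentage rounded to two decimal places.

P = C/r ⇒ r = C/P = $42.03/$370.35 = 0.113487

11.35%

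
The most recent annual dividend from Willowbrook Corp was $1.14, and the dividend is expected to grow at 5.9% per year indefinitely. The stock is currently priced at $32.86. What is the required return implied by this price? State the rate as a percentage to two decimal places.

D₁ = $1.14 × 1.059 = $1.2073
P = D₁/(r − g) ⇒ r = D₁/P + g = $1.2073/$32.86 + 0.059 = 0.036740 + 0.059 = 0.095740

9.57%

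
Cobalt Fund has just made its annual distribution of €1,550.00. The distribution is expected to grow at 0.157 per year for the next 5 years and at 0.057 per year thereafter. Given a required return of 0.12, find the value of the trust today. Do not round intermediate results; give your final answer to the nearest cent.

D_1 = 1793.35000
D_2 = 2074.90595
D_3 = 2400.66618
D_4 = 2777.57078
D_5 = 3213.64939
Terminal value at year 5: TV = D_5×(1+g_2)/(r−g_2) = 3396.82740/0.063 = 53917.89527
P_0 = D_1/(1+r)^1 + D_2/(1+r)^2 + D_3/(1+r)^3 + D_4/(1+r)^4 + D_5/(1+r)^5 + TV/(1+r)^5
    = 1601.20536 + 1654.10232 + 1708.74677 + 1765.19644 + 1823.51097 + 30594.46178 = 39147.22363

€39147.22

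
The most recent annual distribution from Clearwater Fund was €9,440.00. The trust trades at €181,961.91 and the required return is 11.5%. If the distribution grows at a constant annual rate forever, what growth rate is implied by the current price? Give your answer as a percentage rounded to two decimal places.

6.00%

P = D₀(1+g)/(r−g) ⇒ P(r−g) = D₀(1+g) ⇒ g(P+D₀) = P·r − D₀
g = (P·r − D₀)/(P + D₀) = (€181,961.91×0.115 − €9,440.00) / (€181,961.91 + €9,440.00) = 0.060008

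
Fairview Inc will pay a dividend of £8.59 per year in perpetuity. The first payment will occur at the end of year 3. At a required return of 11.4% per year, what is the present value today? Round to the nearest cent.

£60.72

Value at end of year 2: C / r = £8.59 / 0.114 = £75.3509
Discount to today: PV = £75.3509 / (1 + 0.114)^2 = £75.3509 / 1.240996 = £60.72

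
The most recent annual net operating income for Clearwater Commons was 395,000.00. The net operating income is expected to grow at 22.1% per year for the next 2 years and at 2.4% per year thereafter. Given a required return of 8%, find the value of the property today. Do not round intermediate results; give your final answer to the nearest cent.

D_1 = 482295.00000
D_2 = 588882.19500
Terminal value at year 2: TV = D_2×(1+g_2)/(r−g_2) = 603015.36768/0.056 = 10768131.56571
P_0 = D_1/(1+r)^1 + D_2/(1+r)^2 + TV/(1+r)^2
    = 446569.44444 + 504871.56636 + 9231937.21340 = 10183378.22421

10183378.22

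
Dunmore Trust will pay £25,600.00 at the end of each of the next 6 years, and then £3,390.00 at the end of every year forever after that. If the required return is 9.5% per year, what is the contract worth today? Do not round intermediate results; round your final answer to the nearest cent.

£133848.53

PV of 6-year annuity: £25,600.00 × [1 − (1+0.095)^−6] / 0.095 = 113147.52962
Perpetuity value at year 6: £3,390.00 / 0.095 = 35684.21053
PV of perpetuity: 35684.21053 / (1+0.095)^6 = 20701.00250
Total PV = 113147.52962 + 20701.00250 = 133848.53212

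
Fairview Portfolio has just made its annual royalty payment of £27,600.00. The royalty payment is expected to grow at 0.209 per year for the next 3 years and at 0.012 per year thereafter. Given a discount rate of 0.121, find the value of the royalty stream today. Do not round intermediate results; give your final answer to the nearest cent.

D_1 = 33368.40000
D_2 = 40342.39560
D_3 = 48773.95628
Terminal value at year 3: TV = D_3×(1+g_2)/(r−g_2) = 49359.24376/0.109 = 452837.09868
P_0 = D_1/(1+r)^1 + D_2/(1+r)^2 + D_3/(1+r)^3 + TV/(1+r)^3
    = 29766.63693 + 32103.35776 + 34623.51430 + 321458.68325 = 417952.19224

£417952.19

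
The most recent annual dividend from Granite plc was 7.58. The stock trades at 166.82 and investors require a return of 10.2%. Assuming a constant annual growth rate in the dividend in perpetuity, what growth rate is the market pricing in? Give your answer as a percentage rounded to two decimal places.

P = D₀(1+g)/(r−g) ⇒ P(r−g) = D₀(1+g) ⇒ g(P+D₀) = P·r − D₀
g = (P·r − D₀)/(P + D₀) = (166.82×0.102 − 7.58) / (166.82 + 7.58) = 0.054103

5.41%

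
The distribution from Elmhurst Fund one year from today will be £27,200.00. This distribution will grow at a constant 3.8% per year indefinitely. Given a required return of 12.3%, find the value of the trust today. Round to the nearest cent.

£320000.00

Growing perpetuity: P = D₁ / (r − g) = £27,200.0000 / (0.123 − 0.038) = £320,000.00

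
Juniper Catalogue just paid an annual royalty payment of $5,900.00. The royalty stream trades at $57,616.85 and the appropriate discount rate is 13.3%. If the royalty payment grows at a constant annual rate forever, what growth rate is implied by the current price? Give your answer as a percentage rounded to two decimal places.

P = D₀(1+g)/(r−g) ⇒ P(r−g) = D₀(1+g) ⇒ g(P+D₀) = P·r − D₀
g = (P·r − D₀)/(P + D₀) = ($57,616.85×0.133 − $5,900.00) / ($57,616.85 + $5,900.00) = 0.027757

2.78%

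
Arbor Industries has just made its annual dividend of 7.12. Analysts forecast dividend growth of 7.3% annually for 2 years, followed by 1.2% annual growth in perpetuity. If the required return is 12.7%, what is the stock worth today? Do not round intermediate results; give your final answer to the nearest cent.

D_1 = 7.63976
D_2 = 8.19746
Terminal value at year 2: TV = D_2×(1+g_2)/(r−g_2) = 8.29583/0.115 = 72.13767
P_0 = D_1/(1+r)^1 + D_2/(1+r)^2 + TV/(1+r)^2
    = 6.77885 + 6.45404 + 56.79555 = 70.02843

70.03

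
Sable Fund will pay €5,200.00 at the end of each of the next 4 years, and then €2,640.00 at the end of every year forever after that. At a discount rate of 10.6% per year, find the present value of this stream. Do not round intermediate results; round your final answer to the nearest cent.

PV of 4-year annuity: €5,200.00 × [1 − (1+0.106)^−4] / 0.106 = 16271.46921
Perpetuity value at year 4: €2,640.00 / 0.106 = 24905.66038
PV of perpetuity: 24905.66038 / (1+0.106)^4 = 16644.76062
Total PV = 16271.46921 + 16644.76062 = 32916.22984

€32916.23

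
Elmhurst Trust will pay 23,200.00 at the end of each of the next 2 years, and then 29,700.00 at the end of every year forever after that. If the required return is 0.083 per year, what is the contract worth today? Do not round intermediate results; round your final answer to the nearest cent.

PV of 2-year annuity: 23,200.00 × [1 − (1+0.083)^−2] / 0.083 = 41202.19390
Perpetuity value at year 2: 29,700.00 / 0.083 = 357831.32530
PV of perpetuity: 357831.32530 / (1+0.083)^2 = 305085.41328
Total PV = 41202.19390 + 305085.41328 = 346287.60718

346287.61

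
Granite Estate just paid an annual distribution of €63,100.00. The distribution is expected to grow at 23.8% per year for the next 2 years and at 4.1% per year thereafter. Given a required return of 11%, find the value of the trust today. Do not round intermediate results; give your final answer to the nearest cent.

€1333071.74

D_1 = 78117.80000
D_2 = 96709.83640
Terminal value at year 2: TV = D_2×(1+g_2)/(r−g_2) = 100674.93969/0.069 = 1459057.09699
P_0 = D_1/(1+r)^1 + D_2/(1+r)^2 + TV/(1+r)^2
    = 70376.39640 + 78491.87274 + 1184203.47130 = 1333071.74044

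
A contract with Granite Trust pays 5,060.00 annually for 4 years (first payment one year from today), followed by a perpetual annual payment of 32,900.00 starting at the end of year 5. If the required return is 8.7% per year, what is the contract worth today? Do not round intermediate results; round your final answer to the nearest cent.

PV of 4-year annuity: 5,060.00 × [1 − (1+0.087)^−4] / 0.087 = 16501.51214
Perpetuity value at year 4: 32,900.00 / 0.087 = 378160.91954
PV of perpetuity: 378160.91954 / (1+0.087)^4 = 270868.47895
Total PV = 16501.51214 + 270868.47895 = 287369.99109

287369.99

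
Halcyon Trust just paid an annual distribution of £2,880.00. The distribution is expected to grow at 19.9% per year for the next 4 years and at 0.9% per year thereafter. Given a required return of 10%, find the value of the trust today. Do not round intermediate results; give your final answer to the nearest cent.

D_1 = 3453.12000
D_2 = 4140.29088
D_3 = 4964.20877
D_4 = 5952.08631
Terminal value at year 4: TV = D_4×(1+g_2)/(r−g_2) = 6005.65509/0.091 = 65996.20974
P_0 = D_1/(1+r)^1 + D_2/(1+r)^2 + D_3/(1+r)^3 + D_4/(1+r)^4 + TV/(1+r)^4
    = 3139.20000 + 3421.72800 + 3729.68352 + 4065.35504 + 45076.29925 = 59432.26581

£59432.27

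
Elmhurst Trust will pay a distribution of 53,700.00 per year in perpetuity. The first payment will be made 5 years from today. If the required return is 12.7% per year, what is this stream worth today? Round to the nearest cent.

Value at end of year 4: C / r = 53,700.00 / 0.127 = 422,834.6457
Discount to today: PV = 422,834.6457 / (1 + 0.127)^4 = 422,834.6457 / 1.613228 = 262,104.76

262104.76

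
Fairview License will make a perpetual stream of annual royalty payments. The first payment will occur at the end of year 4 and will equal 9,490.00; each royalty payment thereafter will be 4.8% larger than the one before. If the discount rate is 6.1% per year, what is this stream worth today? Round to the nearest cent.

Value at end of year 3: C₁ / (r − g) = 9,490.00 / (0.061 − 0.048) = 730,000.0000
Discount to today: PV = 730,000.0000 / (1 + 0.061)^3 = 730,000.0000 / 1.194390 = 611,190.66

611190.66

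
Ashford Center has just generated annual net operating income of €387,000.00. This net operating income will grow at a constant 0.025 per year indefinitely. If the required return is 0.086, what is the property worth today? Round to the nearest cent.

€6502868.85

D₁ = D₀ × (1 + g) = €387,000.00 × 1.025 = €396,675.0000
Growing perpetuity: P = D₁ / (r − g) = €396,675.0000 / (0.086 − 0.025) = €6,502,868.85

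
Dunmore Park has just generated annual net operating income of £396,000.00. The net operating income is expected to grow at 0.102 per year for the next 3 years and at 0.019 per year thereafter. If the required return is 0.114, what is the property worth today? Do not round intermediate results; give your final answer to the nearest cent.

D_1 = 436392.00000
D_2 = 480903.98400
D_3 = 529956.19037
Terminal value at year 3: TV = D_3×(1+g_2)/(r−g_2) = 540025.35798/0.095 = 5684477.45247
P_0 = D_1/(1+r)^1 + D_2/(1+r)^2 + D_3/(1+r)^3 + TV/(1+r)^3
    = 391734.29084 + 387514.53188 + 383340.22812 + 4111828.34164 = 5274417.39248

£5274417.39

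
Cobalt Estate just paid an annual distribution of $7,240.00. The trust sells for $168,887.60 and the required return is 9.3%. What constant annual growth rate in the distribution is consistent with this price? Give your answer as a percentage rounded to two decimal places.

4.81%

P = D₀(1+g)/(r−g) ⇒ P(r−g) = D₀(1+g) ⇒ g(P+D₀) = P·r − D₀
g = (P·r − D₀)/(P + D₀) = ($168,887.60×0.093 − $7,240.00) / ($168,887.60 + $7,240.00) = 0.048071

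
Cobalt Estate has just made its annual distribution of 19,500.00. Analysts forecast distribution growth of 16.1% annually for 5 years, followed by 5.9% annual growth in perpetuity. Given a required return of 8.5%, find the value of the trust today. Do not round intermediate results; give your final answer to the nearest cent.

D_1 = 22639.50000
D_2 = 26284.45950
D_3 = 30516.25748
D_4 = 35429.37493
D_5 = 41133.50430
Terminal value at year 5: TV = D_5×(1+g_2)/(r−g_2) = 43560.38105/0.026 = 1675399.27122
P_0 = D_1/(1+r)^1 + D_2/(1+r)^2 + D_3/(1+r)^3 + D_4/(1+r)^4 + D_5/(1+r)^5 + TV/(1+r)^5
    = 20865.89862 + 22327.47308 + 23891.42511 + 25564.92586 + 27355.64878 + 1114216.61750 = 1234221.98895

1234221.99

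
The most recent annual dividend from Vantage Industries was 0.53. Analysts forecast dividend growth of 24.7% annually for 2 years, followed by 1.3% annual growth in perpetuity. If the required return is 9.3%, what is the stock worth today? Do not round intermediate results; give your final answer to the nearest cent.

10.03

D_1 = 0.66091
D_2 = 0.82415
Terminal value at year 2: TV = D_2×(1+g_2)/(r−g_2) = 0.83487/0.08 = 10.43586
P_0 = D_1/(1+r)^1 + D_2/(1+r)^2 + TV/(1+r)^2
    = 0.60468 + 0.68987 + 8.73550 = 10.03005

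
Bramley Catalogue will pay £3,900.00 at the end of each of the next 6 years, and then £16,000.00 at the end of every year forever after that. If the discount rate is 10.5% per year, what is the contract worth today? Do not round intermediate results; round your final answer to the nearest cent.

£100445.58

PV of 6-year annuity: £3,900.00 × [1 − (1+0.105)^−6] / 0.105 = 16739.49961
Perpetuity value at year 6: £16,000.00 / 0.105 = 152380.95238
PV of perpetuity: 152380.95238 / (1+0.105)^6 = 83706.08218
Total PV = 16739.49961 + 83706.08218 = 100445.58179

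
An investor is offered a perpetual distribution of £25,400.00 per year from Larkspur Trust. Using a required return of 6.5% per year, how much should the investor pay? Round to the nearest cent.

£390769.23

Level perpetuity: PV = C / r = £25,400.00 / 0.065 = £390,769.23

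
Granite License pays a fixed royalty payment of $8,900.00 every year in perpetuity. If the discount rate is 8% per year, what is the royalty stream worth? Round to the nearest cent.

$111250.00

Level perpetuity: PV = C / r = $8,900.00 / 0.08 = $111,250.00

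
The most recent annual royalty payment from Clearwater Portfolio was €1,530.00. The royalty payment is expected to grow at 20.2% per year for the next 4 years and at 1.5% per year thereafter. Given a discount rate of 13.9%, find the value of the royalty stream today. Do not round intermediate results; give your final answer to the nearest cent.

€22547.51

D_1 = 1839.06000
D_2 = 2210.55012
D_3 = 2657.08124
D_4 = 3193.81166
Terminal value at year 4: TV = D_4×(1+g_2)/(r−g_2) = 3241.71883/0.124 = 26142.89379
P_0 = D_1/(1+r)^1 + D_2/(1+r)^2 + D_3/(1+r)^3 + D_4/(1+r)^4 + TV/(1+r)^4
    = 1614.62687 + 1703.93459 + 1798.18206 + 1897.64253 + 15533.12232 = 22547.50837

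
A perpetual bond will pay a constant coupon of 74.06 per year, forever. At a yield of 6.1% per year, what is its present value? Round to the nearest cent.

Level perpetuity: PV = C / r = 74.06 / 0.061 = 1,214.10

1214.10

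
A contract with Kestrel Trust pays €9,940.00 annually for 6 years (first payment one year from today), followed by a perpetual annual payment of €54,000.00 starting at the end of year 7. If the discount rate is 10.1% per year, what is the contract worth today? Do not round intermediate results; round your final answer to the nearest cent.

PV of 6-year annuity: €9,940.00 × [1 − (1+0.101)^−6] / 0.101 = 43164.72022
Perpetuity value at year 6: €54,000.00 / 0.101 = 534653.46535
PV of perpetuity: 534653.46535 / (1+0.101)^6 = 300156.99735
Total PV = 43164.72022 + 300156.99735 = 343321.71757

€343321.72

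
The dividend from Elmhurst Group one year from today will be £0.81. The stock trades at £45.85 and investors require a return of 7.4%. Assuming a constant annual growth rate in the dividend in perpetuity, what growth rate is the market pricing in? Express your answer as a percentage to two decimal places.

P = D₁/(r−g) ⇒ g = r − D₁/P = 0.074 − £0.81/£45.85 = 0.056334

5.63%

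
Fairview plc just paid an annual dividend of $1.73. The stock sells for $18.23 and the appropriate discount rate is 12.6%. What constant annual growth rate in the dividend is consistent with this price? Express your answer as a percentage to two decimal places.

2.84%

P = D₀(1+g)/(r−g) ⇒ P(r−g) = D₀(1+g) ⇒ g(P+D₀) = P·r − D₀
g = (P·r − D₀)/(P + D₀) = ($18.23×0.126 − $1.73) / ($18.23 + $1.73) = 0.028406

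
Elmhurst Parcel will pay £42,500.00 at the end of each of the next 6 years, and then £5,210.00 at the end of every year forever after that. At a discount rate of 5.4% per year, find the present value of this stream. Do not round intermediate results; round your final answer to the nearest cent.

£283356.74

PV of 6-year annuity: £42,500.00 × [1 − (1+0.054)^−6] / 0.054 = 212984.67936
Perpetuity value at year 6: £5,210.00 / 0.054 = 96481.48148
PV of perpetuity: 96481.48148 / (1+0.054)^6 = 70372.06549
Total PV = 212984.67936 + 70372.06549 = 283356.74485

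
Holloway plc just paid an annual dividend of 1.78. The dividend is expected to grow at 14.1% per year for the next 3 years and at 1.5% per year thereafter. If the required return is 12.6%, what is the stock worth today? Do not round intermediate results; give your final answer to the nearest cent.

22.42

D_1 = 2.03098
D_2 = 2.31735
D_3 = 2.64409
Terminal value at year 3: TV = D_3×(1+g_2)/(r−g_2) = 2.68376/0.111 = 24.17798
P_0 = D_1/(1+r)^1 + D_2/(1+r)^2 + D_3/(1+r)^3 + TV/(1+r)^3
    = 1.80371 + 1.82774 + 1.85209 + 16.93577 = 22.41931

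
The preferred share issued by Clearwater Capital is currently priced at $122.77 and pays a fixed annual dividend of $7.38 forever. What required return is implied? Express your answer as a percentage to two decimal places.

P = C/r ⇒ r = C/P = $7.38/$122.77 = 0.060112

6.01%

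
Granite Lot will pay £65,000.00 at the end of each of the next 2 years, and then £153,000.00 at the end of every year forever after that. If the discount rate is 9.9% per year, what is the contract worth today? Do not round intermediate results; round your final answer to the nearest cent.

PV of 2-year annuity: £65,000.00 × [1 − (1+0.099)^−2] / 0.099 = 112961.48952
Perpetuity value at year 2: £153,000.00 / 0.099 = 1545454.54545
PV of perpetuity: 1545454.54545 / (1+0.099)^2 = 1279560.57782
Total PV = 112961.48952 + 1279560.57782 = 1392522.06734

£1392522.07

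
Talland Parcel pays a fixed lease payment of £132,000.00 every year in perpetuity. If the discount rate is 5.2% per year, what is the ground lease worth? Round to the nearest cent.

Level perpetuity: PV = C / r = £132,000.00 / 0.052 = £2,538,461.54

£2538461.54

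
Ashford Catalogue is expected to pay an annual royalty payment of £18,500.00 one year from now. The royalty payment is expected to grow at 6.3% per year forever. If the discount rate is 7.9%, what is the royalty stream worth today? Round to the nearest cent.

£1156250.00

Growing perpetuity: P = D₁ / (r − g) = £18,500.0000 / (0.079 − 0.063) = £1,156,250.00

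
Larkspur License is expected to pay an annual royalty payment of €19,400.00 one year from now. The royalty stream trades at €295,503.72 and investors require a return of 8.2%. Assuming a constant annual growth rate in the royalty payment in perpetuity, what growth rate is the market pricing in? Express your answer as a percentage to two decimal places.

P = D₁/(r−g) ⇒ g = r − D₁/P = 0.082 − €19,400.00/€295,503.72 = 0.016349

1.63%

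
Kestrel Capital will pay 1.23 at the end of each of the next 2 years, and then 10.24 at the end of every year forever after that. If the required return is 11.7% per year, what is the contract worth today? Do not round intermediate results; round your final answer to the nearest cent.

72.23

PV of 2-year annuity: 1.23 × [1 − (1+0.117)^−2] / 0.117 = 2.08699
Perpetuity value at year 2: 10.24 / 0.117 = 87.52137
PV of perpetuity: 87.52137 / (1+0.117)^2 = 70.14678
Total PV = 2.08699 + 70.14678 = 72.23377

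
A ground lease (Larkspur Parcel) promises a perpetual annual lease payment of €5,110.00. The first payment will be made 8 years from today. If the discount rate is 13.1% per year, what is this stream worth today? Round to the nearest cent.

Value at end of year 7: C / r = €5,110.00 / 0.131 = €39,007.6336
Discount to today: PV = €39,007.6336 / (1 + 0.131)^7 = €39,007.6336 / 2.367218 = €16,478.26

€16478.26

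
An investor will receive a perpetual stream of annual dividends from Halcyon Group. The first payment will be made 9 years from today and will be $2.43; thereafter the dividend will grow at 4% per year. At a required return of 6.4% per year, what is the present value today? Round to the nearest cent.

$61.64

Value at end of year 8: C₁ / (r − g) = $2.43 / (0.064 − 0.04) = $101.2500
Discount to today: PV = $101.2500 / (1 + 0.064)^8 = $101.2500 / 1.642605 = $61.64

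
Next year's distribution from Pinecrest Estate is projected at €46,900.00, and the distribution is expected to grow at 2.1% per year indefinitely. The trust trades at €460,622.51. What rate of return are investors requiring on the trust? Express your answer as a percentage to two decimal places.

P = D₁/(r − g) ⇒ r = D₁/P + g = €46,900.0000/€460,622.51 + 0.021 = 0.101819 + 0.021 = 0.122819

12.28%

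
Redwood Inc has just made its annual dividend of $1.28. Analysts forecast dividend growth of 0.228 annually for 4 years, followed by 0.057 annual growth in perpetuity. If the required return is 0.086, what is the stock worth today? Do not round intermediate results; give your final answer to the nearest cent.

$83.30

D_1 = 1.57184
D_2 = 1.93022
D_3 = 2.37031
D_4 = 2.91074
Terminal value at year 4: TV = D_4×(1+g_2)/(r−g_2) = 3.07665/0.029 = 106.09146
P_0 = D_1/(1+r)^1 + D_2/(1+r)^2 + D_3/(1+r)^3 + D_4/(1+r)^4 + TV/(1+r)^4
    = 1.44737 + 1.63662 + 1.85061 + 2.09259 + 76.27130 = 83.29848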